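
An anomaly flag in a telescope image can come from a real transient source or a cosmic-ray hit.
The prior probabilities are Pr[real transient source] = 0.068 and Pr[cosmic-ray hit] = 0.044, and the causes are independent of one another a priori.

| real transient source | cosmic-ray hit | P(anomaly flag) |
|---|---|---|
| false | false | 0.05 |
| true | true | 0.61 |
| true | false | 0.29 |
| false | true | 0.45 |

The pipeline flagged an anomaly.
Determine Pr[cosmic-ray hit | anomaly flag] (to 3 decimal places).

Sum P(anomaly flag|·) weighted by the priors over the 4 (real transient source, cosmic-ray hit) configurations:
  P(anomaly flag) = 0.05×0.932×0.956 + 0.45×0.932×0.044 + 0.29×0.068×0.956 + 0.61×0.068×0.044
        = 0.044550 + 0.018454 + 0.018852 + 0.001825 = 0.083681
Configurations with cosmic-ray hit contribute 0.020279, so
  P(cosmic-ray hit | anomaly flag) = 0.020279 / 0.083681 ≈ 0.242

Pr[cosmic-ray hit | anomaly flag] ≈ 0.242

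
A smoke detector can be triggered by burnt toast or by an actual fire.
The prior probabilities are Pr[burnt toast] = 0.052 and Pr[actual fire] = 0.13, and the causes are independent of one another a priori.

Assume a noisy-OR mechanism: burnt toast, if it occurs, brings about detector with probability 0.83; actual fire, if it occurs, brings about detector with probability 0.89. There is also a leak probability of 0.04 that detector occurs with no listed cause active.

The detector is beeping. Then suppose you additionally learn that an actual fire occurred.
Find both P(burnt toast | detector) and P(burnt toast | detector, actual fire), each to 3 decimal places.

P(burnt toast | detector) ≈ 0.237; P(burnt toast | detector, actual fire) ≈ 0.057

Under noisy-OR, P(detector | causes) = 1 − (1−0.04)·∏(1−qᵢ) over the active causes.
By total probability over the 4 (burnt toast, actual fire) configurations:
  P(detector) = 0.04×0.948×0.87 + 0.8944×0.948×0.13 + 0.8368×0.052×0.87 + 0.982048×0.052×0.13
        = 0.032990 + 0.110226 + 0.037857 + 0.006639 = 0.187712
Keeping only the burnt toast-present terms gives 0.044496, so
  P(burnt toast | detector) = 0.044496 / 0.187712 ≈ 0.237

Now also conditioning on actual fire=true:
For the numerator, keep only burnt toast=true terms: 0.982048×0.052 = 0.051066
Denominator P(detector | actual fire): 0.8944×0.948 + 0.982048×0.052 = 0.898957
Posterior = 0.051066 / 0.898957 ≈ 0.057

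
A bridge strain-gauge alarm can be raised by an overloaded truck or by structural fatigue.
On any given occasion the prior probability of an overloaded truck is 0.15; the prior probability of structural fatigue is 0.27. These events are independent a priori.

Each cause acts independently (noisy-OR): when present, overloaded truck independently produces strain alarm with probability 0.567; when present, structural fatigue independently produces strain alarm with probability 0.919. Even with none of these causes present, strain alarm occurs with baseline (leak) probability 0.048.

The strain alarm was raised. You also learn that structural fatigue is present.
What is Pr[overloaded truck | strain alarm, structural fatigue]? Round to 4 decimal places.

Under noisy-OR, P(strain alarm | causes) = 1 − (1−0.048)·∏(1−qᵢ) over the active causes.
P(strain alarm | structural fatigue) = 0.922888*0.85 + 0.966611*0.15 = 0.784455 + 0.144992 = 0.929447
The overloaded truck-present share is 0.966611*0.15 = 0.144992.
So P(overloaded truck | strain alarm, structural fatigue) = 0.144992/0.929447 ≈ 0.1560.

Pr[overloaded truck | strain alarm, structural fatigue] ≈ 0.1560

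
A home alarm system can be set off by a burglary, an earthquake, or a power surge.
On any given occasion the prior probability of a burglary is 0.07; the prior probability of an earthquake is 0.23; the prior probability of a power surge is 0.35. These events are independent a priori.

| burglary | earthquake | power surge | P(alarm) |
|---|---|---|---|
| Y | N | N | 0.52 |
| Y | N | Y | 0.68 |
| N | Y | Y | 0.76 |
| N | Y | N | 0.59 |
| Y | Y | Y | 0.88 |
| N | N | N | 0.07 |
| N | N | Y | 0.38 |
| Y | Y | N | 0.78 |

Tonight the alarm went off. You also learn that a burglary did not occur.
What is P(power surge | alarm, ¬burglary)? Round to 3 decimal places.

P(power surge | alarm, ¬burglary) ≈ 0.570

Numerator (weight on configurations with power surge): 0.102410 + 0.061180 = 0.163590
Denominator P(alarm | ¬burglary): 0.07·0.77·0.65 + 0.38·0.77·0.35 + 0.59·0.23·0.65 + 0.76·0.23·0.35 = 0.286830
Posterior = 0.163590 / 0.286830 ≈ 0.570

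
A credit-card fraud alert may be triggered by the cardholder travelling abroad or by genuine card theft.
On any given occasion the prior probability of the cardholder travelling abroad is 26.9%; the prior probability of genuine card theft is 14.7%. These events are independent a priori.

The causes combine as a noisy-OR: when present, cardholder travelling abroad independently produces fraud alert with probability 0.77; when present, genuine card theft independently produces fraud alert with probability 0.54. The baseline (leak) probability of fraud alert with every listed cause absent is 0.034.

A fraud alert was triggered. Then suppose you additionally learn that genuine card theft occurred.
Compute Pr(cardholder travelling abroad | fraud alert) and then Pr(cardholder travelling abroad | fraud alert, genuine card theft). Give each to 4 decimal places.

Pr(cardholder travelling abroad | fraud alert) ≈ 0.7256; Pr(cardholder travelling abroad | fraud alert, genuine card theft) ≈ 0.3729

Under noisy-OR, P(fraud alert | causes) = 1 − (1−0.034)·∏(1−qᵢ) over the active causes.
P(fraud alert) = 0.034×0.731×0.853 + 0.55564×0.731×0.147 + 0.77782×0.269×0.853 + 0.897797×0.269×0.147 = 0.021200 + 0.059707 + 0.178476 + 0.035502 = 0.294885
Restricting to configurations with cardholder travelling abroad present: 0.178476 + 0.035502 = 0.213978.
Hence the posterior is 0.213978/0.294885 ≈ 0.7256.

Now condition on the additional information:
Sum P(fraud alert|·) weighted by the priors over both values of cardholder travelling abroad:
  P(fraud alert | genuine card theft) = 0.55564*0.731 + 0.897797*0.269
        = 0.406173 + 0.241507 = 0.647680
The terms with cardholder travelling abroad present sum to 0.241507, so
  P(cardholder travelling abroad | fraud alert, genuine card theft) = 0.241507 / 0.647680 ≈ 0.3729
The drop from 0.7256 to 0.3729 is the explaining-away (discounting) effect.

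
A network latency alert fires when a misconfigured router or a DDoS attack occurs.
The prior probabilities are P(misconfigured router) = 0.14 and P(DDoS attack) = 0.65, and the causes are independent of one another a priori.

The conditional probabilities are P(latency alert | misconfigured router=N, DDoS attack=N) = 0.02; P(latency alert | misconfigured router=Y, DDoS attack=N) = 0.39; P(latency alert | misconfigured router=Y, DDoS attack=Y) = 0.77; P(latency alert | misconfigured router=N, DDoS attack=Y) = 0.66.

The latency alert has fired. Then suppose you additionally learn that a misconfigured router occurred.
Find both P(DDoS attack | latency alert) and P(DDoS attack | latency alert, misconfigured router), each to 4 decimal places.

Numerator (weight on configurations with DDoS attack): 0.368940 + 0.070070 = 0.439010
Denominator P(latency alert): 0.02·0.86·0.35 + 0.66·0.86·0.65 + 0.39·0.14·0.35 + 0.77·0.14·0.65 = 0.464140
P(DDoS attack | latency alert) = 0.439010/0.464140 ≈ 0.9459

With the extra evidence:
Sum P(latency alert|·) weighted by the priors over both values of DDoS attack:
  P(latency alert | misconfigured router) = 0.39*0.35 + 0.77*0.65
        = 0.136500 + 0.500500 = 0.637000
The terms with DDoS attack present sum to 0.500500, so
  P(DDoS attack | latency alert, misconfigured router) = 0.500500 / 0.637000 ≈ 0.7857
The drop from 0.9459 to 0.7857 is the explaining-away (discounting) effect.

P(DDoS attack | latency alert) ≈ 0.9459; P(DDoS attack | latency alert, misconfigured router) ≈ 0.7857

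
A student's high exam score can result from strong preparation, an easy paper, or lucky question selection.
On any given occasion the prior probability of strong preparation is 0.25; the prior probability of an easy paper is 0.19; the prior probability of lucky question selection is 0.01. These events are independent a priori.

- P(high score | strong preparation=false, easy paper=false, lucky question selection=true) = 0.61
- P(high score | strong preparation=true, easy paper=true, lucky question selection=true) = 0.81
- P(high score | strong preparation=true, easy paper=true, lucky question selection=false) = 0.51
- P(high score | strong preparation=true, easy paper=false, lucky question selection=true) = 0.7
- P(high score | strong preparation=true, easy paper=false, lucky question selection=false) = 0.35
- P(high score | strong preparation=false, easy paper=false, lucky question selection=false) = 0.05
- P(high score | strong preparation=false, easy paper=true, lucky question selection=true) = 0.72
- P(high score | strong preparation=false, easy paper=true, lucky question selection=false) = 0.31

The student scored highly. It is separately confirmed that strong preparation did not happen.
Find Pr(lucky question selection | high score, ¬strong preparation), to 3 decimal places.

Pr(lucky question selection | high score, ¬strong preparation) ≈ 0.060

Weight on lucky question selection=true, given the evidence: 0.004941 + 0.001368 = 0.006309
The normalizing constant is 0.05·0.81·0.99 + 0.61·0.81·0.01 + 0.31·0.19·0.99 + 0.72·0.19·0.01 = 0.104715
P(lucky question selection | high score, ¬strong preparation) = 0.006309/0.104715 ≈ 0.060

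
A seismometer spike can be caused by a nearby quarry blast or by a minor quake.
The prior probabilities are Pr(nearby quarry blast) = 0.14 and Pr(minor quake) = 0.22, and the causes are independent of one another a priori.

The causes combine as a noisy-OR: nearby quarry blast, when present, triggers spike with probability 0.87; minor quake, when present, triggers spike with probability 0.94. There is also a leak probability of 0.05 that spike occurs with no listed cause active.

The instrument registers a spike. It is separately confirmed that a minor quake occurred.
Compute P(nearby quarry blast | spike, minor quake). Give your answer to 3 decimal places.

Under noisy-OR, P(spike | causes) = 1 − (1−0.05)·∏(1−qᵢ) over the active causes.
P(spike | minor quake) = 0.943×0.86 + 0.99259×0.14 = 0.810980 + 0.138963 = 0.949943
The nearby quarry blast-present share is 0.99259×0.14 = 0.138963.
So P(nearby quarry blast | spike, minor quake) = 0.138963/0.949943 ≈ 0.146.

P(nearby quarry blast | spike, minor quake) ≈ 0.146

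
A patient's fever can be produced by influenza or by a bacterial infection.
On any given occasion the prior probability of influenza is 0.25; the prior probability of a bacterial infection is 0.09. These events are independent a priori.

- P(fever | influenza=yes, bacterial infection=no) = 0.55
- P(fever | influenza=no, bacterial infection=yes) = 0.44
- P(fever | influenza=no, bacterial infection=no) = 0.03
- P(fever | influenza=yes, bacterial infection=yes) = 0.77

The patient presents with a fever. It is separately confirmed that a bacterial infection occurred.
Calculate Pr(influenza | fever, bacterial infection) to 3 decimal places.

By total probability over both values of influenza:
  P(fever | bacterial infection) = 0.44*0.75 + 0.77*0.25
        = 0.330000 + 0.192500 = 0.522500
The terms with influenza present sum to 0.192500, so
  P(influenza | fever, bacterial infection) = 0.192500 / 0.522500 ≈ 0.368

Pr(influenza | fever, bacterial infection) ≈ 0.368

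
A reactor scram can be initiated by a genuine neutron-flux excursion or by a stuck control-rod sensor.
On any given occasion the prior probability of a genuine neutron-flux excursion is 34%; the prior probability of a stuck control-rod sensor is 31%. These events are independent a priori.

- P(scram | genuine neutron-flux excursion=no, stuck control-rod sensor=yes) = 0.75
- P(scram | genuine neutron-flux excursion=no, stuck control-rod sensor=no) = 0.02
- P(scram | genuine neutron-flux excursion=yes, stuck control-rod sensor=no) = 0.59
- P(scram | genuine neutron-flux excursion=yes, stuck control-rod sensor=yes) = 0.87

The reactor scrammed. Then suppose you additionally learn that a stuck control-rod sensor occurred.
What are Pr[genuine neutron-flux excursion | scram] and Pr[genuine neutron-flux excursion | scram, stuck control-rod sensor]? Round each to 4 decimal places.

Sum P(scram|·) weighted by the priors over the 4 (genuine neutron-flux excursion, stuck control-rod sensor) configurations:
  P(scram) = 0.02*0.66*0.69 + 0.75*0.66*0.31 + 0.59*0.34*0.69 + 0.87*0.34*0.31
        = 0.009108 + 0.153450 + 0.138414 + 0.091698 = 0.392670
The terms with genuine neutron-flux excursion present sum to 0.230112, so
  P(genuine neutron-flux excursion | scram) = 0.230112 / 0.392670 ≈ 0.5860

Now condition on the additional information:
P(scram | stuck control-rod sensor) = 0.75*0.66 + 0.87*0.34 = 0.495000 + 0.295800 = 0.790800
The genuine neutron-flux excursion-present share is 0.87*0.34 = 0.295800.
So P(genuine neutron-flux excursion | scram, stuck control-rod sensor) = 0.295800/0.790800 ≈ 0.3741.
The drop from 0.5860 to 0.3741 is the explaining-away (discounting) effect.

Pr[genuine neutron-flux excursion | scram] ≈ 0.5860; Pr[genuine neutron-flux excursion | scram, stuck control-rod sensor] ≈ 0.3741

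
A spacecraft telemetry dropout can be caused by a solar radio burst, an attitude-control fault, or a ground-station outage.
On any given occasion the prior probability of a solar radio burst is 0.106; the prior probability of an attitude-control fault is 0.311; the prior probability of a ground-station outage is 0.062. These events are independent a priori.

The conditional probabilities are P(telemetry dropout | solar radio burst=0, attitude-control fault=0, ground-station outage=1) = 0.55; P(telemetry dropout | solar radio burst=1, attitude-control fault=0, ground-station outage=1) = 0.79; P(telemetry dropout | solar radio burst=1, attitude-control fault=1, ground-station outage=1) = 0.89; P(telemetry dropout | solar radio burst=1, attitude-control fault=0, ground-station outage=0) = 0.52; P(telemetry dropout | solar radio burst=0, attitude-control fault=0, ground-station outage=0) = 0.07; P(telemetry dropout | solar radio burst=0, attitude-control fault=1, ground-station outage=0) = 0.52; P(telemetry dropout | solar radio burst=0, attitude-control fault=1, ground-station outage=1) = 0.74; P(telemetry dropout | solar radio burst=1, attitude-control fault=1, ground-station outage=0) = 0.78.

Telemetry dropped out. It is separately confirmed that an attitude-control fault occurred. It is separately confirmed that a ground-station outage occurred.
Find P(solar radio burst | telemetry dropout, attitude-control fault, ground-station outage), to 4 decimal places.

P(solar radio burst | telemetry dropout, attitude-control fault, ground-station outage) ≈ 0.1248

P(telemetry dropout | attitude-control fault, ground-station outage) = 0.74×0.894 + 0.89×0.106 = 0.661560 + 0.094340 = 0.755900
Restricting to configurations with solar radio burst present: 0.89×0.106 = 0.094340.
P(solar radio burst | telemetry dropout, attitude-control fault, ground-station outage) = 0.094340 / 0.755900 ≈ 0.1248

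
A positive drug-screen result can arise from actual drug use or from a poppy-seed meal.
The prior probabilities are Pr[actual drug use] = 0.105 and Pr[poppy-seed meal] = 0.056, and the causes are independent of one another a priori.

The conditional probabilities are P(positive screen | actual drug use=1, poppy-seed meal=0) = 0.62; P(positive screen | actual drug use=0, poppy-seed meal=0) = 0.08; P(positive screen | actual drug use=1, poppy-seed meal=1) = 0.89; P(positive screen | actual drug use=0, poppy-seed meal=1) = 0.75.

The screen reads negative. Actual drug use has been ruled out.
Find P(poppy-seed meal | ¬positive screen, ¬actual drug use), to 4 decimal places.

P(poppy-seed meal | ¬positive screen, ¬actual drug use) ≈ 0.0159

Numerator (weight on configurations with poppy-seed meal): 0.25*0.056 = 0.014000
Normalizer over all consistent configurations: 0.92*0.944 + 0.25*0.056 = 0.882480
Posterior = 0.014000 / 0.882480 ≈ 0.0159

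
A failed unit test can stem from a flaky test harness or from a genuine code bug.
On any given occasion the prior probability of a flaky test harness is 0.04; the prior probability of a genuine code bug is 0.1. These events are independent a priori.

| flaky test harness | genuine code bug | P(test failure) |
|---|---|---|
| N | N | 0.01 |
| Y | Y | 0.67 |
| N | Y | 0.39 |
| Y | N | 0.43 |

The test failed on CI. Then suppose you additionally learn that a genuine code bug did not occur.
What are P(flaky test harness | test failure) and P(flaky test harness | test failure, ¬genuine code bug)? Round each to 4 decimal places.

P(test failure) = 0.01*0.96*0.9 + 0.39*0.96*0.1 + 0.43*0.04*0.9 + 0.67*0.04*0.1 = 0.008640 + 0.037440 + 0.015480 + 0.002680 = 0.064240
Restricting to configurations with flaky test harness present: 0.015480 + 0.002680 = 0.018160.
Hence the posterior is 0.018160/0.064240 ≈ 0.2827.

Now condition on the additional information:
Enumerate both values of flaky test harness and weight by the priors:
  P(test failure | ¬genuine code bug) = 0.01×0.96 + 0.43×0.04
        = 0.009600 + 0.017200 = 0.026800
Configurations with flaky test harness contribute 0.017200, so
  P(flaky test harness | test failure, ¬genuine code bug) = 0.017200 / 0.026800 ≈ 0.6418
Ruling out genuine code bug raises the posterior on flaky test harness — the flip side of explaining away.

P(flaky test harness | test failure) ≈ 0.2827; P(flaky test harness | test failure, ¬genuine code bug) ≈ 0.6418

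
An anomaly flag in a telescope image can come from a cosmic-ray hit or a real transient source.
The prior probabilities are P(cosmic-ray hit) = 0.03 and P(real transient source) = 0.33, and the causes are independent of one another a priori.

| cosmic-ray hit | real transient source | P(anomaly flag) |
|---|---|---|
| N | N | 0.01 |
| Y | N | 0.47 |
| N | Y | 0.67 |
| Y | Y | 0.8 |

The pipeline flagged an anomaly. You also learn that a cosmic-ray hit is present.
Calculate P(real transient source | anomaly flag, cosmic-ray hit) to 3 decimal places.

P(anomaly flag | cosmic-ray hit) = 0.47·0.67 + 0.8·0.33 = 0.314900 + 0.264000 = 0.578900
The real transient source-present share is 0.8·0.33 = 0.264000.
P(real transient source | anomaly flag, cosmic-ray hit) = 0.264000 / 0.578900 ≈ 0.456

P(real transient source | anomaly flag, cosmic-ray hit) ≈ 0.456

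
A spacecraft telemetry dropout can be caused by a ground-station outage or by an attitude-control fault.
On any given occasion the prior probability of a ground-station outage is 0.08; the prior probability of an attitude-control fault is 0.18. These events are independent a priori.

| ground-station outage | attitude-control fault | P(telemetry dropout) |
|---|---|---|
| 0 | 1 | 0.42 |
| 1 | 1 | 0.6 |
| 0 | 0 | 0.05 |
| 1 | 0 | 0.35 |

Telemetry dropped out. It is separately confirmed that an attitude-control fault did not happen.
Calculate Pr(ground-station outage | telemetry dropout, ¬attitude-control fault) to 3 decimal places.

By total probability over both values of ground-station outage:
  P(telemetry dropout | ¬attitude-control fault) = 0.05*0.92 + 0.35*0.08
        = 0.046000 + 0.028000 = 0.074000
Keeping only the ground-station outage-present terms gives 0.028000, so
  P(ground-station outage | telemetry dropout, ¬attitude-control fault) = 0.028000 / 0.074000 ≈ 0.378

Pr(ground-station outage | telemetry dropout, ¬attitude-control fault) ≈ 0.378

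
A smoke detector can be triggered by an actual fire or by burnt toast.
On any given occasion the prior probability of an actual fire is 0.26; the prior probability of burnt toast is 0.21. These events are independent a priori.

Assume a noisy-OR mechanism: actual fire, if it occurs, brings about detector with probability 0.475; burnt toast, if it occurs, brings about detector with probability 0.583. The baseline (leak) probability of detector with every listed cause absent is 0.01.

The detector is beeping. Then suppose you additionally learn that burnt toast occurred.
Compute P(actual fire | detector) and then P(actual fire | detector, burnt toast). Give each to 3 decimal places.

P(actual fire | detector) ≈ 0.593; P(actual fire | detector, burnt toast) ≈ 0.319

Under noisy-OR, P(detector | causes) = 1 − (1−0.01)·∏(1−qᵢ) over the active causes.
Numerator (weight on configurations with actual fire): 0.098643 + 0.042766 = 0.141409
Denominator P(detector): 0.01·0.74·0.79 + 0.58717·0.74·0.21 + 0.48025·0.26·0.79 + 0.783264·0.26·0.21 = 0.238501
Posterior = 0.141409 / 0.238501 ≈ 0.593

Now also conditioning on burnt toast=true:
Sum P(detector|·) weighted by the priors over both values of actual fire:
  P(detector | burnt toast) = 0.58717*0.74 + 0.783264*0.26
        = 0.434506 + 0.203649 = 0.638155
Keeping only the actual fire-present terms gives 0.203649, so
  P(actual fire | detector, burnt toast) = 0.203649 / 0.638155 ≈ 0.319
Conditioning on burnt toast lowers the posterior on actual fire: the classic explaining-away effect in a common-effect structure.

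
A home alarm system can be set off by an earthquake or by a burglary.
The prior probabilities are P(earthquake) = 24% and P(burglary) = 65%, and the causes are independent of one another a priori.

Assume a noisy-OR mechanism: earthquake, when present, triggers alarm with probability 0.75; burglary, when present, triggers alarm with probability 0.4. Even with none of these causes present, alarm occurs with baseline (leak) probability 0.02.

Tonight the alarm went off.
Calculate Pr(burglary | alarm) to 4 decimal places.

Under noisy-OR, P(alarm | causes) = 1 − (1−0.02)·∏(1−qᵢ) over the active causes.
Enumerate the 4 (earthquake, burglary) configurations and weight by the priors:
  P(alarm) = 0.02·0.76·0.35 + 0.412·0.76·0.65 + 0.755·0.24·0.35 + 0.853·0.24·0.65
        = 0.005320 + 0.203528 + 0.063420 + 0.133068 = 0.405336
Configurations with burglary contribute 0.336596, so
  P(burglary | alarm) = 0.336596 / 0.405336 ≈ 0.8304

Pr(burglary | alarm) ≈ 0.8304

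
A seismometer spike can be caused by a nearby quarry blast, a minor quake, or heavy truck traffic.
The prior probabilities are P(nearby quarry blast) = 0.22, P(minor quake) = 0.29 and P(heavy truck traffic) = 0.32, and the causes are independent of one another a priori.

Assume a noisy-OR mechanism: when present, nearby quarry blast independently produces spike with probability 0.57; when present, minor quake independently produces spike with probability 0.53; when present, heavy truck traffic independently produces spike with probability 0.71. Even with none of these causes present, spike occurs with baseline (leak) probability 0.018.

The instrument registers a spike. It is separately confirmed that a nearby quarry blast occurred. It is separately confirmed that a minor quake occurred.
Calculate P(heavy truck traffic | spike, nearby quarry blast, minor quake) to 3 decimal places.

Under noisy-OR, P(spike | causes) = 1 − (1−0.018)·∏(1−qᵢ) over the active causes.
P(spike | nearby quarry blast, minor quake) = 0.801538*0.68 + 0.942446*0.32 = 0.545046 + 0.301583 = 0.846629
The heavy truck traffic-present share is 0.942446*0.32 = 0.301583.
P(heavy truck traffic | spike, nearby quarry blast, minor quake) = 0.301583 / 0.846629 ≈ 0.356

P(heavy truck traffic | spike, nearby quarry blast, minor quake) ≈ 0.356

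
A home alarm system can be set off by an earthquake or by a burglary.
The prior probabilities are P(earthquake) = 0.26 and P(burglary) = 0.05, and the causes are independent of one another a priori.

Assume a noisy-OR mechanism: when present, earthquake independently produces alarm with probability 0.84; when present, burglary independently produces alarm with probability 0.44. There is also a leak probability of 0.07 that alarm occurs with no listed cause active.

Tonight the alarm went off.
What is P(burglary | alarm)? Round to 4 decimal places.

P(burglary | alarm) ≈ 0.1025

Under noisy-OR, P(alarm | causes) = 1 − (1−0.07)·∏(1−qᵢ) over the active causes.
P(alarm) = 0.07×0.74×0.95 + 0.4792×0.74×0.05 + 0.8512×0.26×0.95 + 0.916672×0.26×0.05 = 0.049210 + 0.017730 + 0.210246 + 0.011917 = 0.289103
The burglary-present share is 0.017730 + 0.011917 = 0.029647.
Hence the posterior is 0.029647/0.289103 ≈ 0.1025.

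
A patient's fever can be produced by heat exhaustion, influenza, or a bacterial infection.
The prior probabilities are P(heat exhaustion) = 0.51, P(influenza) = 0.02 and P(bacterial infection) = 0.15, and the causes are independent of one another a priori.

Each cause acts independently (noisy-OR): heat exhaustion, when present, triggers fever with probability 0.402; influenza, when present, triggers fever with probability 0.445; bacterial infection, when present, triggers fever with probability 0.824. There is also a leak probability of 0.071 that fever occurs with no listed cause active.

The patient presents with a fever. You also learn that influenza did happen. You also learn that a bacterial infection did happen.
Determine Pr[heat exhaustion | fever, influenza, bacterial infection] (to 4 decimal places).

Pr[heat exhaustion | fever, influenza, bacterial infection] ≈ 0.5198

Under noisy-OR, P(fever | causes) = 1 − (1−0.071)·∏(1−qᵢ) over the active causes.
Enumerate both values of heat exhaustion and weight by the priors:
  P(fever | influenza, bacterial infection) = 0.909255*0.49 + 0.945735*0.51
        = 0.445535 + 0.482325 = 0.927860
The terms with heat exhaustion present sum to 0.482325, so
  P(heat exhaustion | fever, influenza, bacterial infection) = 0.482325 / 0.927860 ≈ 0.5198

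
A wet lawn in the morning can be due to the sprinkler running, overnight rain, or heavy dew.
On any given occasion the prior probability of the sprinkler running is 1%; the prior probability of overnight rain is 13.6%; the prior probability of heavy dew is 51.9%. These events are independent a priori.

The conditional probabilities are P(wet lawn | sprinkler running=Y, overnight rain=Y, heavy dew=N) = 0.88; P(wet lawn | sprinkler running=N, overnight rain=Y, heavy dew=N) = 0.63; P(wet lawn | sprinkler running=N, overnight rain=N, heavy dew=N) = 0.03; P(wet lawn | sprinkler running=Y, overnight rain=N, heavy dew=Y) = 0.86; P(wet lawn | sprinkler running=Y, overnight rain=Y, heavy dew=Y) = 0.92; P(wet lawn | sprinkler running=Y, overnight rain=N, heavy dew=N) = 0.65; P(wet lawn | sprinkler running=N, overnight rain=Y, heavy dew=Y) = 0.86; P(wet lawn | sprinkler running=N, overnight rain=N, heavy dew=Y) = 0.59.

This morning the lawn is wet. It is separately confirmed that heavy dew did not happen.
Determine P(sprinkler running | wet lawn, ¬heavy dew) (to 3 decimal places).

P(sprinkler running | wet lawn, ¬heavy dew) ≈ 0.058

By total probability over the 4 (sprinkler running, overnight rain) configurations:
  P(wet lawn | ¬heavy dew) = 0.03·0.99·0.864 + 0.63·0.99·0.136 + 0.65·0.01·0.864 + 0.88·0.01·0.136
        = 0.025661 + 0.084823 + 0.005616 + 0.001197 = 0.117297
Configurations with sprinkler running contribute 0.006813, so
  P(sprinkler running | wet lawn, ¬heavy dew) = 0.006813 / 0.117297 ≈ 0.058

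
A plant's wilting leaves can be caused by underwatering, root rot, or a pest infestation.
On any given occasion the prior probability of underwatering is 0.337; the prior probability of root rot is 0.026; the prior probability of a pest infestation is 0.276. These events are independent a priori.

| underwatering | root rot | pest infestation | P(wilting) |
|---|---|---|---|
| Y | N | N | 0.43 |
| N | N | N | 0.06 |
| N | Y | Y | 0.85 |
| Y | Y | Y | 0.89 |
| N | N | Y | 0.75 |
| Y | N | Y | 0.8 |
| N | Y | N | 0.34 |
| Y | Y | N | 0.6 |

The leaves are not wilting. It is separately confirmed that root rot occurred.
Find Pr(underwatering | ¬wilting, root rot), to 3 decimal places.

Pr(underwatering | ¬wilting, root rot) ≈ 0.239

P(¬wilting | root rot) = 0.66×0.663×0.724 + 0.15×0.663×0.276 + 0.4×0.337×0.724 + 0.11×0.337×0.276 = 0.316808 + 0.027448 + 0.097595 + 0.010231 = 0.452082
Of this, 0.107826 comes from 0.097595 + 0.010231 (the underwatering=true cases).
So P(underwatering | ¬wilting, root rot) = 0.107826/0.452082 ≈ 0.239.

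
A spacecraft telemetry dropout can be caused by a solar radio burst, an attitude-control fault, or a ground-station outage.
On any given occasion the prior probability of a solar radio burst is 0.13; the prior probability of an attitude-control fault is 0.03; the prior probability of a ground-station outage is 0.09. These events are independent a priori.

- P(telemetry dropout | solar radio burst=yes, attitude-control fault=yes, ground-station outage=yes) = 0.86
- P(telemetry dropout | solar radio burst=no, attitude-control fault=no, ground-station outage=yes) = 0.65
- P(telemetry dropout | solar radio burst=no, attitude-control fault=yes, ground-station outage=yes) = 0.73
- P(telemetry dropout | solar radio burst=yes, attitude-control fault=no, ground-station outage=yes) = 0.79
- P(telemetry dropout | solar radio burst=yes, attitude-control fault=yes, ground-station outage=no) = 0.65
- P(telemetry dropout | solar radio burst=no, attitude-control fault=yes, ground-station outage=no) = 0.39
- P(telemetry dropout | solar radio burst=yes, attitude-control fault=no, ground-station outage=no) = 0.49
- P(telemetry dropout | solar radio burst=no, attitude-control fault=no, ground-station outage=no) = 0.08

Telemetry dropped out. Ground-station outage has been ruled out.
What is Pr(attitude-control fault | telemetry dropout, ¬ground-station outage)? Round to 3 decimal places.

Weight on attitude-control fault=true, given the evidence: 0.010179 + 0.002535 = 0.012714
Denominator P(telemetry dropout | ¬ground-station outage): 0.08×0.87×0.97 + 0.39×0.87×0.03 + 0.49×0.13×0.97 + 0.65×0.13×0.03 = 0.142015
P(attitude-control fault | telemetry dropout, ¬ground-station outage) = 0.012714/0.142015 ≈ 0.090

Pr(attitude-control fault | telemetry dropout, ¬ground-station outage) ≈ 0.090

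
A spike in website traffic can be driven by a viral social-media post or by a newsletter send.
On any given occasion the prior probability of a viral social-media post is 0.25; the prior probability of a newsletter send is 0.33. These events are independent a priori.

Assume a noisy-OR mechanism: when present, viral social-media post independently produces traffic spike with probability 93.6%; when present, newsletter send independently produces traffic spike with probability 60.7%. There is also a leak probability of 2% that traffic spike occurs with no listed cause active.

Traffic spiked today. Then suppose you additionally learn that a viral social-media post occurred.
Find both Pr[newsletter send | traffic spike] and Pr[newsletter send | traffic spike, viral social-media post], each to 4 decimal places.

Under noisy-OR, P(traffic spike | causes) = 1 − (1−0.02)·∏(1−qᵢ) over the active causes.
P(traffic spike) = 0.02·0.75·0.67 + 0.61486·0.75·0.33 + 0.93728·0.25·0.67 + 0.975351·0.25·0.33 = 0.010050 + 0.152178 + 0.156994 + 0.080466 = 0.399688
Restricting to configurations with newsletter send present: 0.152178 + 0.080466 = 0.232644.
Hence the posterior is 0.232644/0.399688 ≈ 0.5821.

Now condition on the additional information:
Weight on newsletter send=true, given the evidence: 0.975351·0.33 = 0.321866
Denominator P(traffic spike | viral social-media post): 0.93728·0.67 + 0.975351·0.33 = 0.949844
Posterior = 0.321866 / 0.949844 ≈ 0.3389
— viral social-media post explains away the evidence for newsletter send.

Pr[newsletter send | traffic spike] ≈ 0.5821; Pr[newsletter send | traffic spike, viral social-media post] ≈ 0.3389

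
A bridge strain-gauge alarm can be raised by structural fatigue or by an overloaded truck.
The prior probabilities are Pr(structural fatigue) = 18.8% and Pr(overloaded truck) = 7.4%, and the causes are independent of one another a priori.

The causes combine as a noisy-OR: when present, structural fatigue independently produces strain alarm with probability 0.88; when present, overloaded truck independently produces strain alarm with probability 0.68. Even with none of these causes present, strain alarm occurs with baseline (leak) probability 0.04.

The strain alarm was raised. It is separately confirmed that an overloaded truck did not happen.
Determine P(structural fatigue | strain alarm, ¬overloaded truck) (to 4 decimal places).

Under noisy-OR, P(strain alarm | causes) = 1 − (1−0.04)·∏(1−qᵢ) over the active causes.
P(strain alarm | ¬overloaded truck) = 0.04×0.812 + 0.8848×0.188 = 0.032480 + 0.166342 = 0.198822
Of this, 0.166342 comes from 0.8848×0.188 (the structural fatigue=true cases).
So P(structural fatigue | strain alarm, ¬overloaded truck) = 0.166342/0.198822 ≈ 0.8366.

P(structural fatigue | strain alarm, ¬overloaded truck) ≈ 0.8366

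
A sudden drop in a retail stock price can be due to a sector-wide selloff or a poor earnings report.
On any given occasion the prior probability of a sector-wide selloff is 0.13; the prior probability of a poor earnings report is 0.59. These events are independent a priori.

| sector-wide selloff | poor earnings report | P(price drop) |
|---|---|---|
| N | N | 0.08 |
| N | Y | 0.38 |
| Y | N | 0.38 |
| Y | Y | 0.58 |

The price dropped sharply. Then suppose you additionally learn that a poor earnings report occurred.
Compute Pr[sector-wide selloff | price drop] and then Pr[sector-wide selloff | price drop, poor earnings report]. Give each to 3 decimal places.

P(price drop) = 0.08·0.87·0.41 + 0.38·0.87·0.59 + 0.38·0.13·0.41 + 0.58·0.13·0.59 = 0.028536 + 0.195054 + 0.020254 + 0.044486 = 0.288330
The sector-wide selloff-present share is 0.020254 + 0.044486 = 0.064740.
P(sector-wide selloff | price drop) = 0.064740 / 0.288330 ≈ 0.225

Now condition on the additional information:
Sum P(price drop|·) weighted by the priors over both values of sector-wide selloff:
  P(price drop | poor earnings report) = 0.38*0.87 + 0.58*0.13
        = 0.330600 + 0.075400 = 0.406000
Keeping only the sector-wide selloff-present terms gives 0.075400, so
  P(sector-wide selloff | price drop, poor earnings report) = 0.075400 / 0.406000 ≈ 0.186
— poor earnings report explains away the evidence for sector-wide selloff.

Pr[sector-wide selloff | price drop] ≈ 0.225; Pr[sector-wide selloff | price drop, poor earnings report] ≈ 0.186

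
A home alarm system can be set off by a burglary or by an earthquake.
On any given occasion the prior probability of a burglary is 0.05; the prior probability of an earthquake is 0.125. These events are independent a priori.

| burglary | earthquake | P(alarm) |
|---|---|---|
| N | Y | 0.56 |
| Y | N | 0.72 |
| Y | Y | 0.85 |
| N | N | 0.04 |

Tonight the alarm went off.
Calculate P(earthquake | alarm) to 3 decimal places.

P(earthquake | alarm) ≈ 0.526

Numerator (weight on configurations with earthquake): 0.066500 + 0.005313 = 0.071813
The normalizing constant is 0.04×0.95×0.875 + 0.56×0.95×0.125 + 0.72×0.05×0.875 + 0.85×0.05×0.125 = 0.136563
Posterior = 0.071813 / 0.136563 ≈ 0.526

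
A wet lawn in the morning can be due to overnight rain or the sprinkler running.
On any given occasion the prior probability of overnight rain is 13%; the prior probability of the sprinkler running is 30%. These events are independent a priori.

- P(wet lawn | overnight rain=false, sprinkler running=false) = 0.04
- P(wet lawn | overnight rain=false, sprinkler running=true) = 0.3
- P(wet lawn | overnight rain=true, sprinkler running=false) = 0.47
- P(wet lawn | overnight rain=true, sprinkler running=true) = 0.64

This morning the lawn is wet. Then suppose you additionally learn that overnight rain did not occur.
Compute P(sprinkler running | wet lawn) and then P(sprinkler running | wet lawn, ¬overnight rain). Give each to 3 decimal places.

P(sprinkler running | wet lawn) ≈ 0.606; P(sprinkler running | wet lawn, ¬overnight rain) ≈ 0.763

P(wet lawn) = 0.04×0.87×0.7 + 0.3×0.87×0.3 + 0.47×0.13×0.7 + 0.64×0.13×0.3 = 0.024360 + 0.078300 + 0.042770 + 0.024960 = 0.170390
Of this, 0.103260 comes from 0.078300 + 0.024960 (the sprinkler running=true cases).
P(sprinkler running | wet lawn) = 0.103260 / 0.170390 ≈ 0.606

Now condition on the additional information:
Numerator (weight on configurations with sprinkler running): 0.3·0.3 = 0.090000
Normalizer over all consistent configurations: 0.04·0.7 + 0.3·0.3 = 0.118000
P(sprinkler running | wet lawn, ¬overnight rain) = 0.090000/0.118000 ≈ 0.763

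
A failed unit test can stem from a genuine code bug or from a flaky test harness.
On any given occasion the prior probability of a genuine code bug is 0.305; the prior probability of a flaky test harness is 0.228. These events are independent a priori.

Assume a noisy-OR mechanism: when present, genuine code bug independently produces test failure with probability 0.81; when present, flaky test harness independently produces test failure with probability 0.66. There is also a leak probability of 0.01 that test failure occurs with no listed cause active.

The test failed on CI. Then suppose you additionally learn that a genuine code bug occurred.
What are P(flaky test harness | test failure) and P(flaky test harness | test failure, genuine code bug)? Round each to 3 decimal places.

Under noisy-OR, P(test failure | causes) = 1 − (1−0.01)·∏(1−qᵢ) over the active causes.
P(test failure) = 0.01×0.695×0.772 + 0.6634×0.695×0.228 + 0.8119×0.305×0.772 + 0.936046×0.305×0.228 = 0.005365 + 0.105122 + 0.191170 + 0.065093 = 0.366750
Restricting to configurations with flaky test harness present: 0.105122 + 0.065093 = 0.170215.
P(flaky test harness | test failure) = 0.170215 / 0.366750 ≈ 0.464

With the extra evidence:
Enumerate both values of flaky test harness and weight by the priors:
  P(test failure | genuine code bug) = 0.8119*0.772 + 0.936046*0.228
        = 0.626787 + 0.213418 = 0.840205
Keeping only the flaky test harness-present terms gives 0.213418, so
  P(flaky test harness | test failure, genuine code bug) = 0.213418 / 0.840205 ≈ 0.254
This is intercausal reasoning (explaining away): once genuine code bug accounts for the test failure, flaky test harness becomes less likely.

P(flaky test harness | test failure) ≈ 0.464; P(flaky test harness | test failure, genuine code bug) ≈ 0.254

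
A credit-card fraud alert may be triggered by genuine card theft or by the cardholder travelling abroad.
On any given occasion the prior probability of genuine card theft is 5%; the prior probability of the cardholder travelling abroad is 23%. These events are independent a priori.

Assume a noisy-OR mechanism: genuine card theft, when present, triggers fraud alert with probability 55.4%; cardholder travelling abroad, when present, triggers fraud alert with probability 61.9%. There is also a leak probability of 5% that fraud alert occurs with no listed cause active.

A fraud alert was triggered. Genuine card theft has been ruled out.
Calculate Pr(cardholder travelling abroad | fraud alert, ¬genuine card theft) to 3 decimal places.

Under noisy-OR, P(fraud alert | causes) = 1 − (1−0.05)·∏(1−qᵢ) over the active causes.
By total probability over both values of cardholder travelling abroad:
  P(fraud alert | ¬genuine card theft) = 0.05×0.77 + 0.63805×0.23
        = 0.038500 + 0.146752 = 0.185252
Configurations with cardholder travelling abroad contribute 0.146752, so
  P(cardholder travelling abroad | fraud alert, ¬genuine card theft) = 0.146752 / 0.185252 ≈ 0.792

Pr(cardholder travelling abroad | fraud alert, ¬genuine card theft) ≈ 0.792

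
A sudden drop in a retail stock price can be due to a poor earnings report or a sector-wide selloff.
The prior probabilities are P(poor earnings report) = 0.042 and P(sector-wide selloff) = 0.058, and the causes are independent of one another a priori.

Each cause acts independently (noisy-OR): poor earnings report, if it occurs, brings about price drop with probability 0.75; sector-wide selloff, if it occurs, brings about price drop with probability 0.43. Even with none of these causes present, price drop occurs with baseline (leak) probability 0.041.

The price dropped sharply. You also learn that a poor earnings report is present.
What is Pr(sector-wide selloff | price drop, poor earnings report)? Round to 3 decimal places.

Pr(sector-wide selloff | price drop, poor earnings report) ≈ 0.065

Under noisy-OR, P(price drop | causes) = 1 − (1−0.041)·∏(1−qᵢ) over the active causes.
Enumerate both values of sector-wide selloff and weight by the priors:
  P(price drop | poor earnings report) = 0.76025·0.942 + 0.863343·0.058
        = 0.716155 + 0.050074 = 0.766229
Configurations with sector-wide selloff contribute 0.050074, so
  P(sector-wide selloff | price drop, poor earnings report) = 0.050074 / 0.766229 ≈ 0.065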